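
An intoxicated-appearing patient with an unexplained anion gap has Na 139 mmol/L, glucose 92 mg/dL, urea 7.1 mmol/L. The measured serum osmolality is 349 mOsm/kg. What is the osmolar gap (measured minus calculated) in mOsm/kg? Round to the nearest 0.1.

58.8 mOsm/kg

Calculated osmolality = 2·Na + glucose/18 + urea
= 2·139 + 92/18 + 7.1
= 278 + 5.11 + 7.10
= 290.21 mOsm/kg ≈ 290.2 mOsm/kg
Osmolar gap = measured − calculated = 349 − 290.2 = 58.8 mOsm/kg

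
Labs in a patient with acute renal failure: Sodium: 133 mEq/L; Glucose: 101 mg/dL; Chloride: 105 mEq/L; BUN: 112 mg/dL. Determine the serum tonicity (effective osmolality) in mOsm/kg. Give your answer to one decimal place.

Effective osmolality excludes urea (freely permeant across cell membranes):
2·Na + glucose/18
= 2·133 + 101/18
= 266 + 5.61
= 271.61 mOsm/kg

271.6 mOsm/kg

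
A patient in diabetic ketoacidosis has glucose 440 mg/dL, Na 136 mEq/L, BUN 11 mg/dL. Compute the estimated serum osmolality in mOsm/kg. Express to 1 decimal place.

Calculated osmolality = 2·Na + glucose/18 + BUN/2.8
= 2·136 + 440/18 + 11/2.8
= 272 + 24.44 + 3.93
= 300.37 mOsm/kg

300.4 mOsm/kg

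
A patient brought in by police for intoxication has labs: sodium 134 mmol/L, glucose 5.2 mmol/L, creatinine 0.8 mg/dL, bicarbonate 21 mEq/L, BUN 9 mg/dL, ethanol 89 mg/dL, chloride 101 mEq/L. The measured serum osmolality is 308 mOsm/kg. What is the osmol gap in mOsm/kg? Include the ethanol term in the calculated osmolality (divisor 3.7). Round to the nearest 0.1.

Calculated osmolality = 2·Na + glucose + BUN/2.8 + ethanol/3.7
= 2·134 + 5.2 + 9/2.8 + 89/3.7
= 268 + 5.20 + 3.21 + 24.05
= 300.46 mOsm/kg ≈ 300.5 mOsm/kg
Osmolar gap = measured − calculated = 308 − 300.5 = 7.5 mOsm/kg

7.5 mOsm/kg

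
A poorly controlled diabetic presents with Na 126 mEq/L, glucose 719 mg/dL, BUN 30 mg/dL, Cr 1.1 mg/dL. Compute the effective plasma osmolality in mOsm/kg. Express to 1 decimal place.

291.9 mOsm/kg

Effective osmolality excludes urea (freely permeant across cell membranes):
2·Na + glucose/18
= 2·126 + 719/18
= 252 + 39.94
= 291.94 mOsm/kg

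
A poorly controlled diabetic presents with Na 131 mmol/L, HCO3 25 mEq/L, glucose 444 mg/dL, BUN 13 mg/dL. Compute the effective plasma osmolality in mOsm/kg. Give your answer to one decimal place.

Effective osmolality excludes urea (freely permeant across cell membranes):
2·Na + glucose/18
= 2·131 + 444/18
= 262 + 24.67
= 286.67 mOsm/kg

286.7 mOsm/kg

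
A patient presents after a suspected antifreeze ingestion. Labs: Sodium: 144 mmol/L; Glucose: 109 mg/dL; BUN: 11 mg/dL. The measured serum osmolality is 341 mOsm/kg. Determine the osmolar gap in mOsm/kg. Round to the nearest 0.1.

Calculated osmolality = 2·Na + glucose/18 + BUN/2.8
= 2·144 + 109/18 + 11/2.8
= 288 + 6.06 + 3.93
= 297.99 mOsm/kg ≈ 298.0 mOsm/kg
Osmolar gap = measured − calculated = 341 − 298.0 = 43.0 mOsm/kg

43.0 mOsm/kg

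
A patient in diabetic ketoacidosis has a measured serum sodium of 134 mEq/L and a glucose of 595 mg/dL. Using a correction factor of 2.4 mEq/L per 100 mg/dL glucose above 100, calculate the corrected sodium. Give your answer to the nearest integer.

146 mEq/L

Corrected Na = measured Na + 2.4 · (glucose − 100)/100
= 134 + 2.4 · (595 − 100)/100
= 134 + 11.9
= 145.9 mEq/L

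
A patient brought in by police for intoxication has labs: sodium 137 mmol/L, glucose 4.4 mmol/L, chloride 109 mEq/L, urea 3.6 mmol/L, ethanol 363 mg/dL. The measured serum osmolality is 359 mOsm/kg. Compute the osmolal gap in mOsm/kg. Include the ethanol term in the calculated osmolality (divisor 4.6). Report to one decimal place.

Calculated osmolality = 2·Na + glucose + urea + ethanol/4.6
= 2·137 + 4.4 + 3.6 + 363/4.6
= 274 + 4.40 + 3.60 + 78.91
= 360.91 mOsm/kg ≈ 360.9 mOsm/kg
Osmolar gap = measured − calculated = 359 − 360.9 = -1.9 mOsm/kg

-1.9 mOsm/kg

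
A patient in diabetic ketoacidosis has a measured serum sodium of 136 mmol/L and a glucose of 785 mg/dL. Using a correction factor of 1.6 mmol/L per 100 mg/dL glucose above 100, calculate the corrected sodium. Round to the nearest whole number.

Corrected Na = measured Na + 1.6 · (glucose − 100)/100
= 136 + 1.6 · (785 − 100)/100
= 136 + 11
= 147 mmol/L

147 mmol/L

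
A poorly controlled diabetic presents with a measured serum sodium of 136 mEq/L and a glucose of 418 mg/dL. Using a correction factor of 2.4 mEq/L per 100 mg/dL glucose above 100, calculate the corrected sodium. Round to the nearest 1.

Corrected Na = measured Na + 2.4 · (glucose − 100)/100
= 136 + 2.4 · (418 − 100)/100
= 136 + 7.6
= 143.6 mEq/L

144 mEq/L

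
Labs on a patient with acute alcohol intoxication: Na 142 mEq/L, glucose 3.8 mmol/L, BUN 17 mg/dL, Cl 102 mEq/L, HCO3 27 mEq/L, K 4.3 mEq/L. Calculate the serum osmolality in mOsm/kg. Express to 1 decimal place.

293.9 mOsm/kg

Calculated osmolality = 2·Na + glucose + BUN/2.8
= 2·142 + 3.8 + 17/2.8
= 284 + 3.80 + 6.07
= 293.87 mOsm/kg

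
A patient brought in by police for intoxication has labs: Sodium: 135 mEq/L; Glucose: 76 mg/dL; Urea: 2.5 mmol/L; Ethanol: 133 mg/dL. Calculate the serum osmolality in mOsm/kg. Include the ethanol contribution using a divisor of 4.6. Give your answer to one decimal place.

305.6 mOsm/kg

Calculated osmolality = 2·Na + glucose/18 + urea + ethanol/4.6
= 2·135 + 76/18 + 2.5 + 133/4.6
= 270 + 4.22 + 2.50 + 28.91
= 305.63 mOsm/kg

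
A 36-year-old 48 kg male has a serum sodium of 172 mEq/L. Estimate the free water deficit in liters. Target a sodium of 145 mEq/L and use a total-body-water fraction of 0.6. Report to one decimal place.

5.4 L

TBW = 0.6 · 48 = 28.8 L
Free water deficit = TBW · (Na/145 − 1)
= 28.8 · (172/145 − 1)
= 28.8 · 0.1862
= 5.36 L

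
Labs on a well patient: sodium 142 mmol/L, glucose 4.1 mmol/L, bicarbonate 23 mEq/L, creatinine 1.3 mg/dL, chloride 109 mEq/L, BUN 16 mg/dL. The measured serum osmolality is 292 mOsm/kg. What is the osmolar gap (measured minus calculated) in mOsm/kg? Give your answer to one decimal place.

Calculated osmolality = 2·Na + glucose + BUN/2.8
= 2·142 + 4.1 + 16/2.8
= 284 + 4.10 + 5.71
= 293.81 mOsm/kg ≈ 293.8 mOsm/kg
Osmolar gap = measured − calculated = 292 − 293.8 = -1.8 mOsm/kg

-1.8 mOsm/kg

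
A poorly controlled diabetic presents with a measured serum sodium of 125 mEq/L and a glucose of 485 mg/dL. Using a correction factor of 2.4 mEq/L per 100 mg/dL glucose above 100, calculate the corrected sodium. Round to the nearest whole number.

134 mEq/L

Corrected Na = measured Na + 2.4 · (glucose − 100)/100
= 125 + 2.4 · (485 − 100)/100
= 125 + 9.2
= 134.2 mEq/L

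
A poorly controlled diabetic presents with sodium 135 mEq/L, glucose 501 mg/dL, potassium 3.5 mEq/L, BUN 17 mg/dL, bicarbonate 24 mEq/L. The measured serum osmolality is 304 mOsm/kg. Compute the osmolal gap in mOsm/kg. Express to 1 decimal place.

0.1 mOsm/kg

Calculated osmolality = 2·Na + glucose/18 + BUN/2.8
= 2·135 + 501/18 + 17/2.8
= 270 + 27.83 + 6.07
= 303.9 mOsm/kg ≈ 303.9 mOsm/kg
Osmolar gap = measured − calculated = 304 − 303.9 = 0.1 mOsm/kg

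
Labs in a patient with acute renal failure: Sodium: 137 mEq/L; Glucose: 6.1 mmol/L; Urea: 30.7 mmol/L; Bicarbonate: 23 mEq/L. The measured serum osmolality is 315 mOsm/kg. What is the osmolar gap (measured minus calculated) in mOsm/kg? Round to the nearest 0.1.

4.2 mOsm/kg

Calculated osmolality = 2·Na + glucose + urea
= 2·137 + 6.1 + 30.7
= 274 + 6.10 + 30.70
= 310.8 mOsm/kg ≈ 310.8 mOsm/kg
Osmolar gap = measured − calculated = 315 − 310.8 = 4.2 mOsm/kg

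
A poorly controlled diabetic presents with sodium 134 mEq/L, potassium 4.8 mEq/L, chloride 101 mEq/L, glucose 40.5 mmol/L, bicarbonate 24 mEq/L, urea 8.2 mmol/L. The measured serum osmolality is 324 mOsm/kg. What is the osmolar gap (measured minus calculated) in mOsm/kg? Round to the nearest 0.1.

7.3 mOsm/kg

Calculated osmolality = 2·Na + glucose + urea
= 2·134 + 40.5 + 8.2
= 268 + 40.50 + 8.20
= 316.7 mOsm/kg ≈ 316.7 mOsm/kg
Osmolar gap = measured − calculated = 324 − 316.7 = 7.3 mOsm/kg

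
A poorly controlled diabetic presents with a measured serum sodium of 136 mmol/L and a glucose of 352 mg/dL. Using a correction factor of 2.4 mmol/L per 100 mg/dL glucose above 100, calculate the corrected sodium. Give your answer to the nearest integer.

142 mmol/L

Corrected Na = measured Na + 2.4 · (glucose − 100)/100
= 136 + 2.4 · (352 − 100)/100
= 136 + 6
= 142 mmol/L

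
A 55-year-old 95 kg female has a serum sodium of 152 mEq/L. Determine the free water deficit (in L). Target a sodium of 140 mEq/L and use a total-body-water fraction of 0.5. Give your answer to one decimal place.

TBW = 0.5 · 95 = 47.5 L
Free water deficit = TBW · (Na/140 − 1)
= 47.5 · (152/140 − 1)
= 47.5 · 0.0857
= 4.07 L

4.1 L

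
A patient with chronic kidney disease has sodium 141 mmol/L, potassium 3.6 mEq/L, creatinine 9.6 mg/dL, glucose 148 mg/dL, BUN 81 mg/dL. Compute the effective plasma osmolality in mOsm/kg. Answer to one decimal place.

290.2 mOsm/kg

Effective osmolality excludes urea (freely permeant across cell membranes):
2·Na + glucose/18
= 2·141 + 148/18
= 282 + 8.22
= 290.22 mOsm/kg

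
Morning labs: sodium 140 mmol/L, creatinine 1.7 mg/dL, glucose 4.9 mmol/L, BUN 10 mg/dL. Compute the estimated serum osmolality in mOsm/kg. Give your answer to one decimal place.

Calculated osmolality = 2·Na + glucose + BUN/2.8
= 2·140 + 4.9 + 10/2.8
= 280 + 4.90 + 3.57
= 288.47 mOsm/kg

288.5 mOsm/kg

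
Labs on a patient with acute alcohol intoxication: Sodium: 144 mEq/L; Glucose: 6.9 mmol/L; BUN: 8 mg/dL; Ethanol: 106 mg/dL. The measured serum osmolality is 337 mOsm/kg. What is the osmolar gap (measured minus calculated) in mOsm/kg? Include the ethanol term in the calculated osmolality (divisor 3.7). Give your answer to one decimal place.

10.6 mOsm/kg

Calculated osmolality = 2·Na + glucose + BUN/2.8 + ethanol/3.7
= 2·144 + 6.9 + 8/2.8 + 106/3.7
= 288 + 6.90 + 2.86 + 28.65
= 326.41 mOsm/kg ≈ 326.4 mOsm/kg
Osmolar gap = measured − calculated = 337 − 326.4 = 10.6 mOsm/kg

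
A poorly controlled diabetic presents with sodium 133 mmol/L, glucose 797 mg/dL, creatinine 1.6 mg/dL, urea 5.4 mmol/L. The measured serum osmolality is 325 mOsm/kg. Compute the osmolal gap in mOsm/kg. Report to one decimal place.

Calculated osmolality = 2·Na + glucose/18 + urea
= 2·133 + 797/18 + 5.4
= 266 + 44.28 + 5.40
= 315.68 mOsm/kg ≈ 315.7 mOsm/kg
Osmolar gap = measured − calculated = 325 − 315.7 = 9.3 mOsm/kg

9.3 mOsm/kg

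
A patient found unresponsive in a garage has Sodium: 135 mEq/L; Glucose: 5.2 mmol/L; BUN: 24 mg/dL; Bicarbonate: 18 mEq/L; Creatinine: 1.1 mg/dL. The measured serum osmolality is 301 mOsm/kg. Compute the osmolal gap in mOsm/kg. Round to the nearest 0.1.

Calculated osmolality = 2·Na + glucose + BUN/2.8
= 2·135 + 5.2 + 24/2.8
= 270 + 5.20 + 8.57
= 283.77 mOsm/kg ≈ 283.8 mOsm/kg
Osmolar gap = measured − calculated = 301 − 283.8 = 17.2 mOsm/kg

17.2 mOsm/kg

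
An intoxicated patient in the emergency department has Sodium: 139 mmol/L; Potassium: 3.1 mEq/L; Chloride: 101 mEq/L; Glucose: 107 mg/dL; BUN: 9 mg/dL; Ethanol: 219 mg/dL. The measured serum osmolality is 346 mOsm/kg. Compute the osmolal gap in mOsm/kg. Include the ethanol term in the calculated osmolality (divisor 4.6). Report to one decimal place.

11.2 mOsm/kg

Calculated osmolality = 2·Na + glucose/18 + BUN/2.8 + ethanol/4.6
= 2·139 + 107/18 + 9/2.8 + 219/4.6
= 278 + 5.94 + 3.21 + 47.61
= 334.76 mOsm/kg ≈ 334.8 mOsm/kg
Osmolar gap = measured − calculated = 346 − 334.8 = 11.2 mOsm/kg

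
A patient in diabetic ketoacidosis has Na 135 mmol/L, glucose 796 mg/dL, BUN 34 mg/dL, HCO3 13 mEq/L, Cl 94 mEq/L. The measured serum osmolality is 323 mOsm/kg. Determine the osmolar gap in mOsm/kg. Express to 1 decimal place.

Calculated osmolality = 2·Na + glucose/18 + BUN/2.8
= 2·135 + 796/18 + 34/2.8
= 270 + 44.22 + 12.14
= 326.36 mOsm/kg ≈ 326.4 mOsm/kg
Osmolar gap = measured − calculated = 323 − 326.4 = -3.4 mOsm/kg

-3.4 mOsm/kg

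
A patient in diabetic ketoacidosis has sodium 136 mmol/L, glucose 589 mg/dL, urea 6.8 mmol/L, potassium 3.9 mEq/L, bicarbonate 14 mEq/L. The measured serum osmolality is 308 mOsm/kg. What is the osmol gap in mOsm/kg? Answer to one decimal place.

-3.5 mOsm/kg

Calculated osmolality = 2·Na + glucose/18 + urea
= 2·136 + 589/18 + 6.8
= 272 + 32.72 + 6.80
= 311.52 mOsm/kg ≈ 311.5 mOsm/kg
Osmolar gap = measured − calculated = 308 − 311.5 = -3.5 mOsm/kg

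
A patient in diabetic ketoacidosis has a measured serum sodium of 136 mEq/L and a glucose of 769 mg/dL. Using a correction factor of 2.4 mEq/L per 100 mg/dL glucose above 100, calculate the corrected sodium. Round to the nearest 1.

152 mEq/L

Corrected Na = measured Na + 2.4 · (glucose − 100)/100
= 136 + 2.4 · (769 − 100)/100
= 136 + 16.1
= 152.1 mEq/L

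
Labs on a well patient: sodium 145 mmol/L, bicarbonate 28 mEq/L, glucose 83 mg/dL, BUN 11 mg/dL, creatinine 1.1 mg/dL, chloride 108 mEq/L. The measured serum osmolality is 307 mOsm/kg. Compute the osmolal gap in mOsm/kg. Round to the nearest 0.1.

Calculated osmolality = 2·Na + glucose/18 + BUN/2.8
= 2·145 + 83/18 + 11/2.8
= 290 + 4.61 + 3.93
= 298.54 mOsm/kg ≈ 298.5 mOsm/kg
Osmolar gap = measured − calculated = 307 − 298.5 = 8.5 mOsm/kg

8.5 mOsm/kg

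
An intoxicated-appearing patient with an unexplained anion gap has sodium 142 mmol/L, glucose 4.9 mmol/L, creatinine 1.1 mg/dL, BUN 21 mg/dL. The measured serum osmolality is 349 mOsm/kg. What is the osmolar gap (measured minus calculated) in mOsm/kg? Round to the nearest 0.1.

52.6 mOsm/kg

Calculated osmolality = 2·Na + glucose + BUN/2.8
= 2·142 + 4.9 + 21/2.8
= 284 + 4.90 + 7.50
= 296.4 mOsm/kg ≈ 296.4 mOsm/kg
Osmolar gap = measured − calculated = 349 − 296.4 = 52.6 mOsm/kg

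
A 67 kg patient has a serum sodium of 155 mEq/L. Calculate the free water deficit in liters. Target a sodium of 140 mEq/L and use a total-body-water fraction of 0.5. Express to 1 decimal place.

3.6 L

TBW = 0.5 · 67 = 33.5 L
Free water deficit = TBW · (Na/140 − 1)
= 33.5 · (155/140 − 1)
= 33.5 · 0.1071
= 3.59 L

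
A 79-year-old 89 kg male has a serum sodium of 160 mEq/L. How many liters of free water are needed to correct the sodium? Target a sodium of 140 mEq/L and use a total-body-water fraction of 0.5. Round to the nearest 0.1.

6.4 L

TBW = 0.5 · 89 = 44.5 L
Free water deficit = TBW · (Na/140 − 1)
= 44.5 · (160/140 − 1)
= 44.5 · 0.1429
= 6.36 L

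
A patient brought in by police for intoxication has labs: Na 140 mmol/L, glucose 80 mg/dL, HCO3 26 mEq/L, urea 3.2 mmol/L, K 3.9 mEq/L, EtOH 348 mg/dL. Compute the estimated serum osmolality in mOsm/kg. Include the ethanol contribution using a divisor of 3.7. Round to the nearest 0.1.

381.7 mOsm/kg

Calculated osmolality = 2·Na + glucose/18 + urea + ethanol/3.7
= 2·140 + 80/18 + 3.2 + 348/3.7
= 280 + 4.44 + 3.20 + 94.05
= 381.69 mOsm/kg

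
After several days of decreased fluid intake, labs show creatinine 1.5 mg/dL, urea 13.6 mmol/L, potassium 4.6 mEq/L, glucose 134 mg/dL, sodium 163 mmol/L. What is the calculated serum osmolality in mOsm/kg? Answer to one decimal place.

347.0 mOsm/kg

Calculated osmolality = 2·Na + glucose/18 + urea
= 2·163 + 134/18 + 13.6
= 326 + 7.44 + 13.60
= 347.04 mOsm/kg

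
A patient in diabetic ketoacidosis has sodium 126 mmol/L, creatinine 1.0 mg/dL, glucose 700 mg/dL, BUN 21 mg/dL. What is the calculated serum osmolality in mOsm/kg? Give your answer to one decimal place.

298.4 mOsm/kg

Calculated osmolality = 2·Na + glucose/18 + BUN/2.8
= 2·126 + 700/18 + 21/2.8
= 252 + 38.89 + 7.50
= 298.39 mOsm/kg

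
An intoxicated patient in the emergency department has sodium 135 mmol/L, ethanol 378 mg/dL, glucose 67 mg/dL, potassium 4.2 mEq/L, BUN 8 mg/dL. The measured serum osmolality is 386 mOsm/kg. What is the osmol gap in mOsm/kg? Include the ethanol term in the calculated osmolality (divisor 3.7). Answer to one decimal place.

Calculated osmolality = 2·Na + glucose/18 + BUN/2.8 + ethanol/3.7
= 2·135 + 67/18 + 8/2.8 + 378/3.7
= 270 + 3.72 + 2.86 + 102.16
= 378.74 mOsm/kg ≈ 378.7 mOsm/kg
Osmolar gap = measured − calculated = 386 − 378.7 = 7.3 mOsm/kg

7.3 mOsm/kg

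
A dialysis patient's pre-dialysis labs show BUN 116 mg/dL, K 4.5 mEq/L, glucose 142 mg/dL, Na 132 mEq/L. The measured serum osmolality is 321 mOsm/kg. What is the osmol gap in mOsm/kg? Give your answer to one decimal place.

7.7 mOsm/kg

Calculated osmolality = 2·Na + glucose/18 + BUN/2.8
= 2·132 + 142/18 + 116/2.8
= 264 + 7.89 + 41.43
= 313.32 mOsm/kg ≈ 313.3 mOsm/kg
Osmolar gap = measured − calculated = 321 − 313.3 = 7.7 mOsm/kg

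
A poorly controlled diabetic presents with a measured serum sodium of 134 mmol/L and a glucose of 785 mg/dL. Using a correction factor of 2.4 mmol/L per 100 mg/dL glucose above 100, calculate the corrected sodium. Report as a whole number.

150 mmol/L

Corrected Na = measured Na + 2.4 · (glucose − 100)/100
= 134 + 2.4 · (785 − 100)/100
= 134 + 16.4
= 150.4 mmol/L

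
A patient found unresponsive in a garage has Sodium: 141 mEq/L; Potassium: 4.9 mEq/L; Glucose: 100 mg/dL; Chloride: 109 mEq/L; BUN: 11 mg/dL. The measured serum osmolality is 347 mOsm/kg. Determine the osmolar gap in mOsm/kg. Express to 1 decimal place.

55.5 mOsm/kg

Calculated osmolality = 2·Na + glucose/18 + BUN/2.8
= 2·141 + 100/18 + 11/2.8
= 282 + 5.56 + 3.93
= 291.49 mOsm/kg ≈ 291.5 mOsm/kg
Osmolar gap = measured − calculated = 347 − 291.5 = 55.5 mOsm/kg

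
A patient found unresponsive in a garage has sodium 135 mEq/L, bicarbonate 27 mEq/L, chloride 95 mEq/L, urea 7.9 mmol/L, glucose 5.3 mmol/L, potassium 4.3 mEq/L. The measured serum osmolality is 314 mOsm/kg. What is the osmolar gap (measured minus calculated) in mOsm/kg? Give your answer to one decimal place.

Calculated osmolality = 2·Na + glucose + urea
= 2·135 + 5.3 + 7.9
= 270 + 5.30 + 7.90
= 283.2 mOsm/kg ≈ 283.2 mOsm/kg
Osmolar gap = measured − calculated = 314 − 283.2 = 30.8 mOsm/kg

30.8 mOsm/kg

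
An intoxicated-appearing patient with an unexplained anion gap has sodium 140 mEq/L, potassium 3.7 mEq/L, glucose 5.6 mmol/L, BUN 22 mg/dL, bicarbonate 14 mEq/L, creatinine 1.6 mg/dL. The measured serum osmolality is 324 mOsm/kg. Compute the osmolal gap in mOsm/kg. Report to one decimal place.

Calculated osmolality = 2·Na + glucose + BUN/2.8
= 2·140 + 5.6 + 22/2.8
= 280 + 5.60 + 7.86
= 293.46 mOsm/kg ≈ 293.5 mOsm/kg
Osmolar gap = measured − calculated = 324 − 293.5 = 30.5 mOsm/kg

30.5 mOsm/kg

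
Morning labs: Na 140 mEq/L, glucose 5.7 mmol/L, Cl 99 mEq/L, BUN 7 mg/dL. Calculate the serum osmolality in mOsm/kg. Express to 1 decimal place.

Calculated osmolality = 2·Na + glucose + BUN/2.8
= 2·140 + 5.7 + 7/2.8
= 280 + 5.70 + 2.50
= 288.2 mOsm/kg

288.2 mOsm/kg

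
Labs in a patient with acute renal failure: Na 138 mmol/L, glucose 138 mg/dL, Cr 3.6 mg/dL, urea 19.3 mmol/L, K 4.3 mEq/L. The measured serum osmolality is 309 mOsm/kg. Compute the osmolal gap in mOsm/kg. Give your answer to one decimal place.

6.0 mOsm/kg

Calculated osmolality = 2·Na + glucose/18 + urea
= 2·138 + 138/18 + 19.3
= 276 + 7.67 + 19.30
= 302.97 mOsm/kg ≈ 303.0 mOsm/kg
Osmolar gap = measured − calculated = 309 − 303.0 = 6.0 mOsm/kg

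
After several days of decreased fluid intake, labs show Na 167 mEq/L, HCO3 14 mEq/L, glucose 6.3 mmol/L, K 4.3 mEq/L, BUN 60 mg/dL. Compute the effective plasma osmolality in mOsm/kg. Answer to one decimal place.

340.3 mOsm/kg

Effective osmolality excludes urea (freely permeant across cell membranes):
2·Na + glucose
= 2·167 + 6.3
= 334 + 6.3
= 340.3 mOsm/kg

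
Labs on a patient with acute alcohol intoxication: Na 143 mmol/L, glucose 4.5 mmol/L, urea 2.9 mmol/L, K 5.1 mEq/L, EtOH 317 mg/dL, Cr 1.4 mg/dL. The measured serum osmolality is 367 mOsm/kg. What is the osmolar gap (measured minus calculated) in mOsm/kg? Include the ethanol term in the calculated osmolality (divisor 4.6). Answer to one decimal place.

4.7 mOsm/kg

Calculated osmolality = 2·Na + glucose + urea + ethanol/4.6
= 2·143 + 4.5 + 2.9 + 317/4.6
= 286 + 4.50 + 2.90 + 68.91
= 362.31 mOsm/kg ≈ 362.3 mOsm/kg
Osmolar gap = measured − calculated = 367 − 362.3 = 4.7 mOsm/kg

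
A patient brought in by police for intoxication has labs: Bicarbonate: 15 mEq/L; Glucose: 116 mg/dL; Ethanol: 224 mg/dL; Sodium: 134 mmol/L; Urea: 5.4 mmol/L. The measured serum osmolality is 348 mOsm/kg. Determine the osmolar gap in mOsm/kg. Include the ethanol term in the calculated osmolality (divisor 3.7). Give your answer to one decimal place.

7.6 mOsm/kg

Calculated osmolality = 2·Na + glucose/18 + urea + ethanol/3.7
= 2·134 + 116/18 + 5.4 + 224/3.7
= 268 + 6.44 + 5.40 + 60.54
= 340.38 mOsm/kg ≈ 340.4 mOsm/kg
Osmolar gap = measured − calculated = 348 − 340.4 = 7.6 mOsm/kg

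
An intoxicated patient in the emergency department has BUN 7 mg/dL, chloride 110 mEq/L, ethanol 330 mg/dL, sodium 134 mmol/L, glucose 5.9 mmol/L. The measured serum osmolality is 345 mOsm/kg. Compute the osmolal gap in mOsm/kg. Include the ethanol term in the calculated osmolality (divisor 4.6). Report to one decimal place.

Calculated osmolality = 2·Na + glucose + BUN/2.8 + ethanol/4.6
= 2·134 + 5.9 + 7/2.8 + 330/4.6
= 268 + 5.90 + 2.50 + 71.74
= 348.14 mOsm/kg ≈ 348.1 mOsm/kg
Osmolar gap = measured − calculated = 345 − 348.1 = -3.1 mOsm/kg

-3.1 mOsm/kg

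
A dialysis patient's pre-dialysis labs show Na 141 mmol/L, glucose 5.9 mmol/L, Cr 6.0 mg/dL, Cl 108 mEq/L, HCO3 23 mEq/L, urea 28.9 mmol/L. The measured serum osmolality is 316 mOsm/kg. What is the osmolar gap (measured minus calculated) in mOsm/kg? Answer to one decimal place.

-0.8 mOsm/kg

Calculated osmolality = 2·Na + glucose + urea
= 2·141 + 5.9 + 28.9
= 282 + 5.90 + 28.90
= 316.8 mOsm/kg ≈ 316.8 mOsm/kg
Osmolar gap = measured − calculated = 316 − 316.8 = -0.8 mOsm/kg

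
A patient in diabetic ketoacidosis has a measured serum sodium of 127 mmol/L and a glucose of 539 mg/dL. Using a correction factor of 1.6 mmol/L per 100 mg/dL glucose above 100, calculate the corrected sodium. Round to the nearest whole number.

Corrected Na = measured Na + 1.6 · (glucose − 100)/100
= 127 + 1.6 · (539 − 100)/100
= 127 + 7
= 134 mmol/L

134 mmol/L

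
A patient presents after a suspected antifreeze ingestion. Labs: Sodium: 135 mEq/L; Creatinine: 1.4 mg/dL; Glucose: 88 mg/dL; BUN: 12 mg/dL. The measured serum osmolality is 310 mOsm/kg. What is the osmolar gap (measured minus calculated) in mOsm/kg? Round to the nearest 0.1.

Calculated osmolality = 2·Na + glucose/18 + BUN/2.8
= 2·135 + 88/18 + 12/2.8
= 270 + 4.89 + 4.29
= 279.18 mOsm/kg ≈ 279.2 mOsm/kg
Osmolar gap = measured − calculated = 310 − 279.2 = 30.8 mOsm/kg

30.8 mOsm/kg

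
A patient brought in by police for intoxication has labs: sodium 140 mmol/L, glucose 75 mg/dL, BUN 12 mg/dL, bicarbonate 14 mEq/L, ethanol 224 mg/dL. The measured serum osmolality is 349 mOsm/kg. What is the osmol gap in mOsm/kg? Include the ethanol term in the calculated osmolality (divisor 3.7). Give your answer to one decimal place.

0.0 mOsm/kg

Calculated osmolality = 2·Na + glucose/18 + BUN/2.8 + ethanol/3.7
= 2·140 + 75/18 + 12/2.8 + 224/3.7
= 280 + 4.17 + 4.29 + 60.54
= 349 mOsm/kg ≈ 349.0 mOsm/kg
Osmolar gap = measured − calculated = 349 − 349.0 = 0.0 mOsm/kg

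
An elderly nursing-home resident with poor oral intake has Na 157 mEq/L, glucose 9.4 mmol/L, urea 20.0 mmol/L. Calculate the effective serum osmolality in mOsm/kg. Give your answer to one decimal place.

Effective osmolality excludes urea (freely permeant across cell membranes):
2·Na + glucose
= 2·157 + 9.4
= 314 + 9.4
= 323.4 mOsm/kg

323.4 mOsm/kg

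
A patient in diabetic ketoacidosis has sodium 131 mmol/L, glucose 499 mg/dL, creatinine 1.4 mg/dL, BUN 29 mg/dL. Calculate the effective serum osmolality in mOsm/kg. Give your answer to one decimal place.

289.7 mOsm/kg

Effective osmolality excludes urea (freely permeant across cell membranes):
2·Na + glucose/18
= 2·131 + 499/18
= 262 + 27.72
= 289.72 mOsm/kg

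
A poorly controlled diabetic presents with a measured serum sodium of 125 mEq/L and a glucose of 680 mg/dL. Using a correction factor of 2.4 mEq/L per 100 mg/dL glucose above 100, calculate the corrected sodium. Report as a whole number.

Corrected Na = measured Na + 2.4 · (glucose − 100)/100
= 125 + 2.4 · (680 − 100)/100
= 125 + 13.9
= 138.9 mEq/L

139 mEq/L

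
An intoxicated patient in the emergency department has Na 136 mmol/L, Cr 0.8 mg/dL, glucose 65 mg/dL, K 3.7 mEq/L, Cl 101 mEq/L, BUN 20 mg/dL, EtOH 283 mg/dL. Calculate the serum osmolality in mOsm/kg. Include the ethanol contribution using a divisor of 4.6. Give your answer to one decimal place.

Calculated osmolality = 2·Na + glucose/18 + BUN/2.8 + ethanol/4.6
= 2·136 + 65/18 + 20/2.8 + 283/4.6
= 272 + 3.61 + 7.14 + 61.52
= 344.27 mOsm/kg

344.3 mOsm/kg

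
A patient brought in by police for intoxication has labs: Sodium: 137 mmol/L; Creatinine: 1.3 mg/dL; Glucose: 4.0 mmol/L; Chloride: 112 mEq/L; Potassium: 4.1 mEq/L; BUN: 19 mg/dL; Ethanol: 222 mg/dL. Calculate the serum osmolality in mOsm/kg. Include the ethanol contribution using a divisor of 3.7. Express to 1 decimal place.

344.8 mOsm/kg

Calculated osmolality = 2·Na + glucose + BUN/2.8 + ethanol/3.7
= 2·137 + 4 + 19/2.8 + 222/3.7
= 274 + 4 + 6.79 + 60
= 344.79 mOsm/kg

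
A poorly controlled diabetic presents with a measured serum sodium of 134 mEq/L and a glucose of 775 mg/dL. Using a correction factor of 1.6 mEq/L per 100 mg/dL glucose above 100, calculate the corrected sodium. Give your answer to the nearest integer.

145 mEq/L

Corrected Na = measured Na + 1.6 · (glucose − 100)/100
= 134 + 1.6 · (775 − 100)/100
= 134 + 10.8
= 144.8 mEq/L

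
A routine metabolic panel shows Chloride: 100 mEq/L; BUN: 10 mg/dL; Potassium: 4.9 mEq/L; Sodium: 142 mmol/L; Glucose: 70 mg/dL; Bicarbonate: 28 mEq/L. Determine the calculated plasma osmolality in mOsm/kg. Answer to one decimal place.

291.5 mOsm/kg

Calculated osmolality = 2·Na + glucose/18 + BUN/2.8
= 2·142 + 70/18 + 10/2.8
= 284 + 3.89 + 3.57
= 291.46 mOsm/kg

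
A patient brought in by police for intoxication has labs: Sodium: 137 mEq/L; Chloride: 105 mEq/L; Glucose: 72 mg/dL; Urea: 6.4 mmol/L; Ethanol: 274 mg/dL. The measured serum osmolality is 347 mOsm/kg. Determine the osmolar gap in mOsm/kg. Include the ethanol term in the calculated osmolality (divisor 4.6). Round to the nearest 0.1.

3.0 mOsm/kg

Calculated osmolality = 2·Na + glucose/18 + urea + ethanol/4.6
= 2·137 + 72/18 + 6.4 + 274/4.6
= 274 + 4 + 6.40 + 59.57
= 343.97 mOsm/kg ≈ 344.0 mOsm/kg
Osmolar gap = measured − calculated = 347 − 344.0 = 3.0 mOsm/kg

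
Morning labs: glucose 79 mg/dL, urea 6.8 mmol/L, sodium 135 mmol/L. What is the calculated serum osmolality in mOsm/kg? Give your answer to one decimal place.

281.2 mOsm/kg

Calculated osmolality = 2·Na + glucose/18 + urea
= 2·135 + 79/18 + 6.8
= 270 + 4.39 + 6.80
= 281.19 mOsm/kg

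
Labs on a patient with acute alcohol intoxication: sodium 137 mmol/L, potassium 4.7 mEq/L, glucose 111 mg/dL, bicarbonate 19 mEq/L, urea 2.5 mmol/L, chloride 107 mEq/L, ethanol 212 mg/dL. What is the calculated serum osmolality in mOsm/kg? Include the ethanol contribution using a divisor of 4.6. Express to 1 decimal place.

328.8 mOsm/kg

Calculated osmolality = 2·Na + glucose/18 + urea + ethanol/4.6
= 2·137 + 111/18 + 2.5 + 212/4.6
= 274 + 6.17 + 2.50 + 46.09
= 328.76 mOsm/kg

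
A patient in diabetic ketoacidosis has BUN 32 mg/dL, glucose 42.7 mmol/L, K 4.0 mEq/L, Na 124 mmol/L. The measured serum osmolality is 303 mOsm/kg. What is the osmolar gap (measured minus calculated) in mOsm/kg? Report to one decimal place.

Calculated osmolality = 2·Na + glucose + BUN/2.8
= 2·124 + 42.7 + 32/2.8
= 248 + 42.70 + 11.43
= 302.13 mOsm/kg ≈ 302.1 mOsm/kg
Osmolar gap = measured − calculated = 303 − 302.1 = 0.9 mOsm/kg

0.9 mOsm/kg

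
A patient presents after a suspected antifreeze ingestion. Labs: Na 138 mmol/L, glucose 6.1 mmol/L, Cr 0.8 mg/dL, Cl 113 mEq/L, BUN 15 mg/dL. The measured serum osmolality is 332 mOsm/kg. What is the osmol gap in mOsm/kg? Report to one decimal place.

Calculated osmolality = 2·Na + glucose + BUN/2.8
= 2·138 + 6.1 + 15/2.8
= 276 + 6.10 + 5.36
= 287.46 mOsm/kg ≈ 287.5 mOsm/kg
Osmolar gap = measured − calculated = 332 − 287.5 = 44.5 mOsm/kg

44.5 mOsm/kg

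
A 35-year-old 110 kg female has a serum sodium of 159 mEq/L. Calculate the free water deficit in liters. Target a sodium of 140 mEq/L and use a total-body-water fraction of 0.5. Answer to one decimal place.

7.5 L

TBW = 0.5 · 110 = 55 L
Free water deficit = TBW · (Na/140 − 1)
= 55 · (159/140 − 1)
= 55 · 0.1357
= 7.46 L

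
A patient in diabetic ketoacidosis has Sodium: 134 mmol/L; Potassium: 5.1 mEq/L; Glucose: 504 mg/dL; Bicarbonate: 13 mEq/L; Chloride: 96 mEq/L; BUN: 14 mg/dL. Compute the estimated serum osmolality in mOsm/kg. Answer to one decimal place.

Calculated osmolality = 2·Na + glucose/18 + BUN/2.8
= 2·134 + 504/18 + 14/2.8
= 268 + 28 + 5
= 301 mOsm/kg

301.0 mOsm/kg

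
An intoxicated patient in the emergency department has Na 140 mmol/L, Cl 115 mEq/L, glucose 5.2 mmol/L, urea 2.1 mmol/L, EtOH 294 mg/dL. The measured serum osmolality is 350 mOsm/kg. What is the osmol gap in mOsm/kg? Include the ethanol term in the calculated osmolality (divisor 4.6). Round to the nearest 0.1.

-1.2 mOsm/kg

Calculated osmolality = 2·Na + glucose + urea + ethanol/4.6
= 2·140 + 5.2 + 2.1 + 294/4.6
= 280 + 5.20 + 2.10 + 63.91
= 351.21 mOsm/kg ≈ 351.2 mOsm/kg
Osmolar gap = measured − calculated = 350 − 351.2 = -1.2 mOsm/kg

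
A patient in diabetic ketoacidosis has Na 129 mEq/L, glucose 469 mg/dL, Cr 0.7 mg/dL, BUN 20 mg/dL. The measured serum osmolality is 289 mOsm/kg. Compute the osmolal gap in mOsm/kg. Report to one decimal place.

-2.2 mOsm/kg

Calculated osmolality = 2·Na + glucose/18 + BUN/2.8
= 2·129 + 469/18 + 20/2.8
= 258 + 26.06 + 7.14
= 291.2 mOsm/kg ≈ 291.2 mOsm/kg
Osmolar gap = measured − calculated = 289 − 291.2 = -2.2 mOsm/kg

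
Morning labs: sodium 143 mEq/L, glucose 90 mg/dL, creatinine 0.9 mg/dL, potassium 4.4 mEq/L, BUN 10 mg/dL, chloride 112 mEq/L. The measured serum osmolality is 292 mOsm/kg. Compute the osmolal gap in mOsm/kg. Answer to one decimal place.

Calculated osmolality = 2·Na + glucose/18 + BUN/2.8
= 2·143 + 90/18 + 10/2.8
= 286 + 5 + 3.57
= 294.57 mOsm/kg ≈ 294.6 mOsm/kg
Osmolar gap = measured − calculated = 292 − 294.6 = -2.6 mOsm/kg

-2.6 mOsm/kg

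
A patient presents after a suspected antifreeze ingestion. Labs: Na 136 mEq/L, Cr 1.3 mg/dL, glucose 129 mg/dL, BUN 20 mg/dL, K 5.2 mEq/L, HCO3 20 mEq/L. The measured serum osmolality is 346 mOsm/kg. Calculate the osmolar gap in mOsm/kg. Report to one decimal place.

59.7 mOsm/kg

Calculated osmolality = 2·Na + glucose/18 + BUN/2.8
= 2·136 + 129/18 + 20/2.8
= 272 + 7.17 + 7.14
= 286.31 mOsm/kg ≈ 286.3 mOsm/kg
Osmolar gap = measured − calculated = 346 − 286.3 = 59.7 mOsm/kg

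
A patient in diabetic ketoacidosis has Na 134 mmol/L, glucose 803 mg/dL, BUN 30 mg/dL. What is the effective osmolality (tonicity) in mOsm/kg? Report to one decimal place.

312.6 mOsm/kg

Effective osmolality excludes urea (freely permeant across cell membranes):
2·Na + glucose/18
= 2·134 + 803/18
= 268 + 44.61
= 312.61 mOsm/kg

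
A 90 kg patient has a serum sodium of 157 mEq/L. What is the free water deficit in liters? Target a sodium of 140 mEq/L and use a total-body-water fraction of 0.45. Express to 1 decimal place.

TBW = 0.45 · 90 = 40.5 L
Free water deficit = TBW · (Na/140 − 1)
= 40.5 · (157/140 − 1)
= 40.5 · 0.1214
= 4.92 L

4.9 L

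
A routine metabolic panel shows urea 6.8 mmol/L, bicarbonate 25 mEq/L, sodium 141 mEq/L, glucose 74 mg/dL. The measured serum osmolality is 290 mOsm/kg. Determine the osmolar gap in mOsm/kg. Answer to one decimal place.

-2.9 mOsm/kg

Calculated osmolality = 2·Na + glucose/18 + urea
= 2·141 + 74/18 + 6.8
= 282 + 4.11 + 6.80
= 292.91 mOsm/kg ≈ 292.9 mOsm/kg
Osmolar gap = measured − calculated = 290 − 292.9 = -2.9 mOsm/kg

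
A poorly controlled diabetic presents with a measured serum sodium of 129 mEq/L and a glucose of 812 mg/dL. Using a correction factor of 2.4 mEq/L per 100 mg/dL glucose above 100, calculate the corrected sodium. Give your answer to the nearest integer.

Corrected Na = measured Na + 2.4 · (glucose − 100)/100
= 129 + 2.4 · (812 − 100)/100
= 129 + 17.1
= 146.1 mEq/L

146 mEq/L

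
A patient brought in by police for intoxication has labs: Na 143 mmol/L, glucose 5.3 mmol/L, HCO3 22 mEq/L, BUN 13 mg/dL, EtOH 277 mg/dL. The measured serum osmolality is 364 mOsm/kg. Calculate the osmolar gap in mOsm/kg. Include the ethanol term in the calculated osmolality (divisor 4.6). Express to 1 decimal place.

Calculated osmolality = 2·Na + glucose + BUN/2.8 + ethanol/4.6
= 2·143 + 5.3 + 13/2.8 + 277/4.6
= 286 + 5.30 + 4.64 + 60.22
= 356.16 mOsm/kg ≈ 356.2 mOsm/kg
Osmolar gap = measured − calculated = 364 − 356.2 = 7.8 mOsm/kg

7.8 mOsm/kg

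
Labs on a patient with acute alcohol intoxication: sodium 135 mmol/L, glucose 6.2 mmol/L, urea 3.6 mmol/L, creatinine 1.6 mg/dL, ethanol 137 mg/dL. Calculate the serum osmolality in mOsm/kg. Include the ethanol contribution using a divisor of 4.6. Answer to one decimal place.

Calculated osmolality = 2·Na + glucose + urea + ethanol/4.6
= 2·135 + 6.2 + 3.6 + 137/4.6
= 270 + 6.20 + 3.60 + 29.78
= 309.58 mOsm/kg

309.6 mOsm/kg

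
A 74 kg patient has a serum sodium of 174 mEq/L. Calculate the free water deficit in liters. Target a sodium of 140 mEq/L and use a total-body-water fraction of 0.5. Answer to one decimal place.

TBW = 0.5 · 74 = 37 L
Free water deficit = TBW · (Na/140 − 1)
= 37 · (174/140 − 1)
= 37 · 0.2429
= 8.99 L

9.0 L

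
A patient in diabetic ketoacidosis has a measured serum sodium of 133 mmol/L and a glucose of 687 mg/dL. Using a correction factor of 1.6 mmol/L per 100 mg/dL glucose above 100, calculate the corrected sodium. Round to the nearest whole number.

Corrected Na = measured Na + 1.6 · (glucose − 100)/100
= 133 + 1.6 · (687 − 100)/100
= 133 + 9.4
= 142.4 mmol/L

142 mmol/L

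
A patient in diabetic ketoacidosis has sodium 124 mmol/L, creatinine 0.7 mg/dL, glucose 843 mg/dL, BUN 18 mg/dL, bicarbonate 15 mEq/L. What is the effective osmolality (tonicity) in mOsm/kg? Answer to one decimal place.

Effective osmolality excludes urea (freely permeant across cell membranes):
2·Na + glucose/18
= 2·124 + 843/18
= 248 + 46.83
= 294.83 mOsm/kg

294.8 mOsm/kg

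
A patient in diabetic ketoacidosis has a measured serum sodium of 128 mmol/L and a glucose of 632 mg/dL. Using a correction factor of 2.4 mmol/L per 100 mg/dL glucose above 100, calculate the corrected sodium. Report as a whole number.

Corrected Na = measured Na + 2.4 · (glucose − 100)/100
= 128 + 2.4 · (632 − 100)/100
= 128 + 12.8
= 140.8 mmol/L

141 mmol/L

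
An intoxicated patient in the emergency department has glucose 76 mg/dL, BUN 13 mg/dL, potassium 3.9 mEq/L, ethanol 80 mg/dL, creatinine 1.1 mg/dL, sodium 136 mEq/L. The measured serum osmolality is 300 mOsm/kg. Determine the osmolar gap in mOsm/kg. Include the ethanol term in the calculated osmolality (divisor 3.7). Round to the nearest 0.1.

-2.5 mOsm/kg

Calculated osmolality = 2·Na + glucose/18 + BUN/2.8 + ethanol/3.7
= 2·136 + 76/18 + 13/2.8 + 80/3.7
= 272 + 4.22 + 4.64 + 21.62
= 302.48 mOsm/kg ≈ 302.5 mOsm/kg
Osmolar gap = measured − calculated = 300 − 302.5 = -2.5 mOsm/kg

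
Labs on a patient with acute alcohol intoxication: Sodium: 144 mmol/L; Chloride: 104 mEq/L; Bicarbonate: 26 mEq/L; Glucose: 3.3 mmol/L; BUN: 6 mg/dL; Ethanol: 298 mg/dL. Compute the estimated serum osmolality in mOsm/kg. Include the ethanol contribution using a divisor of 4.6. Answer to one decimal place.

Calculated osmolality = 2·Na + glucose + BUN/2.8 + ethanol/4.6
= 2·144 + 3.3 + 6/2.8 + 298/4.6
= 288 + 3.30 + 2.14 + 64.78
= 358.22 mOsm/kg

358.2 mOsm/kg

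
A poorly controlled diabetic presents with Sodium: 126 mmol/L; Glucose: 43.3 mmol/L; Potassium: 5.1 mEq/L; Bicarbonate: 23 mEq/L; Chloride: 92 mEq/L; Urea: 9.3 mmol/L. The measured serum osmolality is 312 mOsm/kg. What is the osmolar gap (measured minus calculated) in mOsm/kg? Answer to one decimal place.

7.4 mOsm/kg

Calculated osmolality = 2·Na + glucose + urea
= 2·126 + 43.3 + 9.3
= 252 + 43.30 + 9.30
= 304.6 mOsm/kg ≈ 304.6 mOsm/kg
Osmolar gap = measured − calculated = 312 − 304.6 = 7.4 mOsm/kg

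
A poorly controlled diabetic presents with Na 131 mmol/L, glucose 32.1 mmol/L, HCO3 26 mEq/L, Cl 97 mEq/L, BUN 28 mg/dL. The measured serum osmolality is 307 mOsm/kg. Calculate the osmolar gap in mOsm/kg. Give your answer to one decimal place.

2.9 mOsm/kg

Calculated osmolality = 2·Na + glucose + BUN/2.8
= 2·131 + 32.1 + 28/2.8
= 262 + 32.10 + 10
= 304.1 mOsm/kg ≈ 304.1 mOsm/kg
Osmolar gap = measured − calculated = 307 − 304.1 = 2.9 mOsm/kg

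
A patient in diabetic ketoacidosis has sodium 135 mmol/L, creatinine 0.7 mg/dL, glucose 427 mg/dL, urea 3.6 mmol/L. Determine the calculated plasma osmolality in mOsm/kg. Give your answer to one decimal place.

297.3 mOsm/kg

Calculated osmolality = 2·Na + glucose/18 + urea
= 2·135 + 427/18 + 3.6
= 270 + 23.72 + 3.60
= 297.32 mOsm/kg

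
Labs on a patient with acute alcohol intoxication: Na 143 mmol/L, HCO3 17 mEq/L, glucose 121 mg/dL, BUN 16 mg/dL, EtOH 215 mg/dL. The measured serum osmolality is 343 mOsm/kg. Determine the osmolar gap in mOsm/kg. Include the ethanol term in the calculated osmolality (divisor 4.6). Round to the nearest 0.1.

Calculated osmolality = 2·Na + glucose/18 + BUN/2.8 + ethanol/4.6
= 2·143 + 121/18 + 16/2.8 + 215/4.6
= 286 + 6.72 + 5.71 + 46.74
= 345.17 mOsm/kg ≈ 345.2 mOsm/kg
Osmolar gap = measured − calculated = 343 − 345.2 = -2.2 mOsm/kg

-2.2 mOsm/kg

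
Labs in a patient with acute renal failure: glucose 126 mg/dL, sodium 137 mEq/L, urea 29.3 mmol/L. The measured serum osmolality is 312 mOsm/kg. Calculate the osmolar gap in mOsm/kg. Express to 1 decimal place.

1.7 mOsm/kg

Calculated osmolality = 2·Na + glucose/18 + urea
= 2·137 + 126/18 + 29.3
= 274 + 7 + 29.30
= 310.3 mOsm/kg ≈ 310.3 mOsm/kg
Osmolar gap = measured − calculated = 312 − 310.3 = 1.7 mOsm/kg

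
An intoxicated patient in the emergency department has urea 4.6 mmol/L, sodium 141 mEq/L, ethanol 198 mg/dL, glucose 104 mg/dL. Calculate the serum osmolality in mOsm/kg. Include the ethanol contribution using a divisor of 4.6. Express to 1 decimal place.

335.4 mOsm/kg

Calculated osmolality = 2·Na + glucose/18 + urea + ethanol/4.6
= 2·141 + 104/18 + 4.6 + 198/4.6
= 282 + 5.78 + 4.60 + 43.04
= 335.42 mOsm/kg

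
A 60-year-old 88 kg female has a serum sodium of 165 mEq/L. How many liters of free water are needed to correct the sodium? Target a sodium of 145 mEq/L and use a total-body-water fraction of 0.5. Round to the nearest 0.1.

TBW = 0.5 · 88 = 44 L
Free water deficit = TBW · (Na/145 − 1)
= 44 · (165/145 − 1)
= 44 · 0.1379
= 6.07 L

6.1 L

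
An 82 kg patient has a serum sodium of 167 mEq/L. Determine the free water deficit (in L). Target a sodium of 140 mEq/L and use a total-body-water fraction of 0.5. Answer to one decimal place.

7.9 L

TBW = 0.5 · 82 = 41 L
Free water deficit = TBW · (Na/140 − 1)
= 41 · (167/140 − 1)
= 41 · 0.1929
= 7.91 L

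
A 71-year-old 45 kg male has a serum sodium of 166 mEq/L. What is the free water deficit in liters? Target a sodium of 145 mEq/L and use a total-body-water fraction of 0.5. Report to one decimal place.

TBW = 0.5 · 45 = 22.5 L
Free water deficit = TBW · (Na/145 − 1)
= 22.5 · (166/145 − 1)
= 22.5 · 0.1448
= 3.26 L

3.3 L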